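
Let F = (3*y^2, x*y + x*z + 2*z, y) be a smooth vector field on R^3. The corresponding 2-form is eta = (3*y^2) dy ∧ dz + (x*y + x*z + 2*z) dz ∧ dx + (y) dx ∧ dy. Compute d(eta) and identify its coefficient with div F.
d(eta) = (x) dx ∧ dy ∧ dz; div F = x

For a 2-form in R^3 of the form above, applying d gives a 3-form with coefficient ∂P/∂x + ∂Q/∂y + ∂R/∂z:
  ∂P/∂x = 0
  ∂Q/∂y = x
  ∂R/∂z = 0
Sum = x, which is exactly div F.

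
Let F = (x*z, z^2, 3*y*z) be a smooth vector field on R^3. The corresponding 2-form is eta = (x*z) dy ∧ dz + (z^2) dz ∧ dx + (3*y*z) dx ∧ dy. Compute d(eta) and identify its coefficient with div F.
d(eta) = (3*y + z) dx ∧ dy ∧ dz; div F = 3*y + z

For a 2-form in R^3 of the form above, applying d gives a 3-form with coefficient ∂P/∂x + ∂Q/∂y + ∂R/∂z:
  ∂P/∂x = z
  ∂Q/∂y = 0
  ∂R/∂z = 3*y
Sum = 3*y + z, which is exactly div F.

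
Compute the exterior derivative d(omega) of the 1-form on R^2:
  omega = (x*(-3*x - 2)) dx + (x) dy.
d(omega) = (1) dx ∧ dy

For a 1-form omega = sum_i f_i dx_i, the exterior derivative is
  d(omega) = sum_{i < j} (∂f_j/∂x_i - ∂f_i/∂x_j) dx_i ∧ dx_j.
  coefficient of dx ∧ dy: ∂f_2/∂x - ∂f_1/∂y = ∂(x)/∂x - ∂(x*(-3*x - 2))/∂y = 1
Assembling: d(omega) = (1) dx ∧ dy.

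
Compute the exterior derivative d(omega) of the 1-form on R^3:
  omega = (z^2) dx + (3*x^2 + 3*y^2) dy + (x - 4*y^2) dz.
d(omega) = (6*x) dx ∧ dy + (1 - 2*z) dx ∧ dz + (-8*y) dy ∧ dz

For a 1-form omega = sum_i f_i dx_i, the exterior derivative is
  d(omega) = sum_{i < j} (∂f_j/∂x_i - ∂f_i/∂x_j) dx_i ∧ dx_j.
  coefficient of dx ∧ dy: ∂f_2/∂x - ∂f_1/∂y = ∂(3*x^2 + 3*y^2)/∂x - ∂(z^2)/∂y = 6*x
  coefficient of dx ∧ dz: ∂f_3/∂x - ∂f_1/∂z = ∂(x - 4*y^2)/∂x - ∂(z^2)/∂z = 1 - 2*z
  coefficient of dy ∧ dz: ∂f_3/∂y - ∂f_2/∂z = ∂(x - 4*y^2)/∂y - ∂(3*x^2 + 3*y^2)/∂z = -8*y
Assembling: d(omega) = (6*x) dx ∧ dy + (1 - 2*z) dx ∧ dz + (-8*y) dy ∧ dz.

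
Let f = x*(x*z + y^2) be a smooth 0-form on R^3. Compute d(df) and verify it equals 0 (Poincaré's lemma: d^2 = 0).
d(df) = 0

Step 1: df = sum_i (∂f/∂x_i) dx_i = (2*x*z + y^2) dx + (2*x*y) dy + (x^2) dz.
Step 2: Apply d again. Using the 1-form formula, the coefficient of dx ∧ dy in d(df) is ∂^2 f/∂x ∂y - ∂^2 f/∂y ∂x = (2*y) - (2*y) = 0 (equality of mixed partials for smooth f).
Similarly for dx ∧ dz and dy ∧ dz — all coefficients vanish. So d(df) = 0.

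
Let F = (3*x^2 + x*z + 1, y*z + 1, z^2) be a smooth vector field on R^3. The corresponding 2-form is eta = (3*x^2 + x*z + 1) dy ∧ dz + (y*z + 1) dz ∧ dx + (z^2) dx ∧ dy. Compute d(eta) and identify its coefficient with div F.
d(eta) = (6*x + 4*z) dx ∧ dy ∧ dz; div F = 6*x + 4*z

For a 2-form in R^3 of the form above, applying d gives a 3-form with coefficient ∂P/∂x + ∂Q/∂y + ∂R/∂z:
  ∂P/∂x = 6*x + z
  ∂Q/∂y = z
  ∂R/∂z = 2*z
Sum = 6*x + 4*z, which is exactly div F.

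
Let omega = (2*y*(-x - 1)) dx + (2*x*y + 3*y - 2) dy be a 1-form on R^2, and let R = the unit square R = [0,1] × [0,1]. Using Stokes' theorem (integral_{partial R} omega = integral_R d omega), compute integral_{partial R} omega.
integral_(partial R) omega = 4

Stokes: integral_partial_R omega = integral_R d omega with d omega = (∂Q/∂x - ∂P/∂y) dx ∧ dy.
  ∂Q/∂x = 2*y
  ∂P/∂y = -2*x - 2
  integrand = ∂Q/∂x - ∂P/∂y = 2*x + 2*y + 2.
Integrating over R: integral_0^1 integral_0^1 (2*x + 2*y + 2) dx dy = 4.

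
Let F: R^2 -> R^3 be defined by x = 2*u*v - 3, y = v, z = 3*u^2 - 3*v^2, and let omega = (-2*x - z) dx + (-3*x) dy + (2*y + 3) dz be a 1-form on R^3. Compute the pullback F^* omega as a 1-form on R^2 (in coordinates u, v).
F^* omega = (-6*u^2*v - 8*u*v^2 + 12*u*v + 18*u + 6*v^3 + 12*v) du + (-6*u^3 - 8*u^2*v + 6*u*v^2 - 6*u*v + 12*u - 12*v^2 - 18*v + 9) dv

Using F^*(f dg) = (f ∘ F) d(g ∘ F), substitute each coordinate x_i by F_i(u, v) in f_i, and replace dx_i by d F_i = (∂F_i/∂u) du + (∂F_i/∂v) dv.
  For the x component: f_1(F) = -3*u^2 - 4*u*v + 3*v^2 + 6; d F_1 = (2*v) du + (2*u) dv
  For the y component: f_2(F) = -6*u*v + 9; d F_2 = (0) du + (1) dv
  For the z component: f_3(F) = 2*v + 3; d F_3 = (6*u) du + (-6*v) dv
Combining and collecting du, dv coefficients:
  coeff of du: -6*u^2*v - 8*u*v^2 + 12*u*v + 18*u + 6*v^3 + 12*v
  coeff of dv: -6*u^3 - 8*u^2*v + 6*u*v^2 - 6*u*v + 12*u - 12*v^2 - 18*v + 9
F^* omega = (-6*u^2*v - 8*u*v^2 + 12*u*v + 18*u + 6*v^3 + 12*v) du + (-6*u^3 - 8*u^2*v + 6*u*v^2 - 6*u*v + 12*u - 12*v^2 - 18*v + 9) dv.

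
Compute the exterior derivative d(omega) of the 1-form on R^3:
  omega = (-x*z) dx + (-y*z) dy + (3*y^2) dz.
d(omega) = (x) dx ∧ dz + (7*y) dy ∧ dz

For a 1-form omega = sum_i f_i dx_i, the exterior derivative is
  d(omega) = sum_{i < j} (∂f_j/∂x_i - ∂f_i/∂x_j) dx_i ∧ dx_j.
  coefficient of dx ∧ dz: ∂f_3/∂x - ∂f_1/∂z = ∂(3*y^2)/∂x - ∂(-x*z)/∂z = x
  coefficient of dy ∧ dz: ∂f_3/∂y - ∂f_2/∂z = ∂(3*y^2)/∂y - ∂(-y*z)/∂z = 7*y
Assembling: d(omega) = (x) dx ∧ dz + (7*y) dy ∧ dz.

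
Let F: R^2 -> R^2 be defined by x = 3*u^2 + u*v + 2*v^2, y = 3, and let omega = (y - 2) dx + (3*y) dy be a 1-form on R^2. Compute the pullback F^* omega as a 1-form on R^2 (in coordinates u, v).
F^* omega = (6*u + v) du + (u + 4*v) dv

Using F^*(f dg) = (f ∘ F) d(g ∘ F), substitute each coordinate x_i by F_i(u, v) in f_i, and replace dx_i by d F_i = (∂F_i/∂u) du + (∂F_i/∂v) dv.
  For the x component: f_1(F) = 1; d F_1 = (6*u + v) du + (u + 4*v) dv
  For the y component: f_2(F) = 9; d F_2 = (0) du + (0) dv
Combining and collecting du, dv coefficients:
  coeff of du: 6*u + v
  coeff of dv: u + 4*v
F^* omega = (6*u + v) du + (u + 4*v) dv.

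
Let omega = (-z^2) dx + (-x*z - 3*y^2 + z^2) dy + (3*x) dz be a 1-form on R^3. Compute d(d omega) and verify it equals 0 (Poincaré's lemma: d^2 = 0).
d(d omega) = 0

Step 1: d omega = sum_{i<j} (∂f_j/∂x_i - ∂f_i/∂x_j) dx_i ∧ dx_j:
  coeff of dx ∧ dy: -z
  coeff of dx ∧ dz: 2*z + 3
  coeff of dy ∧ dz: x - 2*z
Step 2: Apply d again to each 2-form coefficient. The only possible 3-form in R^3 is dx ∧ dy ∧ dz, with coefficient
  ∂(coeff of dy∧dz)/∂x - ∂(coeff of dx∧dz)/∂y + ∂(coeff of dx∧dy)/∂z
  = ∂/∂x (x - 2*z) - ∂/∂y (2*z + 3) + ∂/∂z (-z).
Each of these terms simplifies to sums of mixed partials that cancel in pairs. The result is 0 (by equality of mixed partials for smooth functions — Schwarz / Clairaut).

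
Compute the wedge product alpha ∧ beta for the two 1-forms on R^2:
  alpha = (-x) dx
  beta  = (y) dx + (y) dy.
alpha ∧ beta = (-x*y) dx ∧ dy

Distribute the wedge, using dx_i ∧ dx_j = -dx_j ∧ dx_i and dx_i ∧ dx_i = 0. For each pair (i, j) with i < j, the coefficient of dx_i ∧ dx_j in alpha ∧ beta is (alpha_i * beta_j - alpha_j * beta_i). Collecting: alpha ∧ beta = (-x*y) dx ∧ dy.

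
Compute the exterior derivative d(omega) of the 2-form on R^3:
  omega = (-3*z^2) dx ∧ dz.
d(omega) = 0

For a 2-form omega = sum_{i<j} g_{ij} dx_i ∧ dx_j, the exterior derivative is
  d(omega) = sum_{i<j} d(g_{ij}) ∧ dx_i ∧ dx_j = sum_{i<j, k} (∂g_{ij}/∂x_k) dx_k ∧ dx_i ∧ dx_j.
Expand each term, using dx_k ∧ dx_i ∧ dx_j = sgn(permutation) dx_{(a)} ∧ dx_{(b)} ∧ dx_{(c)} with (a < b < c) sorted:

Collecting like 3-forms: d(omega) = 0.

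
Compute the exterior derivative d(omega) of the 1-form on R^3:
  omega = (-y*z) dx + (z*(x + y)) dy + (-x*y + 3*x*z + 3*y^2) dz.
d(omega) = (2*z) dx ∧ dy + (3*z) dx ∧ dz + (-2*x + 5*y) dy ∧ dz

For a 1-form omega = sum_i f_i dx_i, the exterior derivative is
  d(omega) = sum_{i < j} (∂f_j/∂x_i - ∂f_i/∂x_j) dx_i ∧ dx_j.
  coefficient of dx ∧ dy: ∂f_2/∂x - ∂f_1/∂y = ∂(z*(x + y))/∂x - ∂(-y*z)/∂y = 2*z
  coefficient of dx ∧ dz: ∂f_3/∂x - ∂f_1/∂z = ∂(-x*y + 3*x*z + 3*y^2)/∂x - ∂(-y*z)/∂z = 3*z
  coefficient of dy ∧ dz: ∂f_3/∂y - ∂f_2/∂z = ∂(-x*y + 3*x*z + 3*y^2)/∂y - ∂(z*(x + y))/∂z = -2*x + 5*y
Assembling: d(omega) = (2*z) dx ∧ dy + (3*z) dx ∧ dz + (-2*x + 5*y) dy ∧ dz.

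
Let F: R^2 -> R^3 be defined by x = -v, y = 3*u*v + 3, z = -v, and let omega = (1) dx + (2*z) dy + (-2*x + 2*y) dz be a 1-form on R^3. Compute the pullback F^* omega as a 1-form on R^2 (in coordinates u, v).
F^* omega = (-6*v^2) du + (-12*u*v - 2*v - 7) dv

Using F^*(f dg) = (f ∘ F) d(g ∘ F), substitute each coordinate x_i by F_i(u, v) in f_i, and replace dx_i by d F_i = (∂F_i/∂u) du + (∂F_i/∂v) dv.
  For the x component: f_1(F) = 1; d F_1 = (0) du + (-1) dv
  For the y component: f_2(F) = -2*v; d F_2 = (3*v) du + (3*u) dv
  For the z component: f_3(F) = 6*u*v + 2*v + 6; d F_3 = (0) du + (-1) dv
Combining and collecting du, dv coefficients:
  coeff of du: -6*v^2
  coeff of dv: -12*u*v - 2*v - 7
F^* omega = (-6*v^2) du + (-12*u*v - 2*v - 7) dv.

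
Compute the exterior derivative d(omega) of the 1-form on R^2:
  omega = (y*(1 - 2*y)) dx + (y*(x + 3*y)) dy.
d(omega) = (5*y - 1) dx ∧ dy

For a 1-form omega = sum_i f_i dx_i, the exterior derivative is
  d(omega) = sum_{i < j} (∂f_j/∂x_i - ∂f_i/∂x_j) dx_i ∧ dx_j.
  coefficient of dx ∧ dy: ∂f_2/∂x - ∂f_1/∂y = ∂(y*(x + 3*y))/∂x - ∂(y*(1 - 2*y))/∂y = 5*y - 1
Assembling: d(omega) = (5*y - 1) dx ∧ dy.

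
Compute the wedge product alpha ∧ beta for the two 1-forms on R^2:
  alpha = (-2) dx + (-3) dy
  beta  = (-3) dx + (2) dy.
alpha ∧ beta = (-13) dx ∧ dy

Distribute the wedge, using dx_i ∧ dx_j = -dx_j ∧ dx_i and dx_i ∧ dx_i = 0. For each pair (i, j) with i < j, the coefficient of dx_i ∧ dx_j in alpha ∧ beta is (alpha_i * beta_j - alpha_j * beta_i). Collecting: alpha ∧ beta = (-13) dx ∧ dy.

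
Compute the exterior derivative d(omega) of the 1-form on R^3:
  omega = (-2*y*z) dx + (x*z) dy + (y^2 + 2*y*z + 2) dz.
d(omega) = (3*z) dx ∧ dy + (2*y) dx ∧ dz + (-x + 2*y + 2*z) dy ∧ dz

For a 1-form omega = sum_i f_i dx_i, the exterior derivative is
  d(omega) = sum_{i < j} (∂f_j/∂x_i - ∂f_i/∂x_j) dx_i ∧ dx_j.
  coefficient of dx ∧ dy: ∂f_2/∂x - ∂f_1/∂y = ∂(x*z)/∂x - ∂(-2*y*z)/∂y = 3*z
  coefficient of dx ∧ dz: ∂f_3/∂x - ∂f_1/∂z = ∂(y^2 + 2*y*z + 2)/∂x - ∂(-2*y*z)/∂z = 2*y
  coefficient of dy ∧ dz: ∂f_3/∂y - ∂f_2/∂z = ∂(y^2 + 2*y*z + 2)/∂y - ∂(x*z)/∂z = -x + 2*y + 2*z
Assembling: d(omega) = (3*z) dx ∧ dy + (2*y) dx ∧ dz + (-x + 2*y + 2*z) dy ∧ dz.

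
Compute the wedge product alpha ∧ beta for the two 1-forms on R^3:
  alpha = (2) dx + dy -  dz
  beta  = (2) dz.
alpha ∧ beta = (4) dx ∧ dz + (2) dy ∧ dz

Distribute the wedge, using dx_i ∧ dx_j = -dx_j ∧ dx_i and dx_i ∧ dx_i = 0. For each pair (i, j) with i < j, the coefficient of dx_i ∧ dx_j in alpha ∧ beta is (alpha_i * beta_j - alpha_j * beta_i). Collecting: alpha ∧ beta = (4) dx ∧ dz + (2) dy ∧ dz.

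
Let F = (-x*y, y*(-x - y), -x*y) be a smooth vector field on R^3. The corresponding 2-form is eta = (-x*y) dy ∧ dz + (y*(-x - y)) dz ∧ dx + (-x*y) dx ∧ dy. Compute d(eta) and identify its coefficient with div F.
d(eta) = (-x - 3*y) dx ∧ dy ∧ dz; div F = -x - 3*y

For a 2-form in R^3 of the form above, applying d gives a 3-form with coefficient ∂P/∂x + ∂Q/∂y + ∂R/∂z:
  ∂P/∂x = -y
  ∂Q/∂y = -x - 2*y
  ∂R/∂z = 0
Sum = -x - 3*y, which is exactly div F.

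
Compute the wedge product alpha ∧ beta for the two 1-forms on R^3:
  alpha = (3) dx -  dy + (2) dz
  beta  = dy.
alpha ∧ beta = (3) dx ∧ dy + (-2) dy ∧ dz

Distribute the wedge, using dx_i ∧ dx_j = -dx_j ∧ dx_i and dx_i ∧ dx_i = 0. For each pair (i, j) with i < j, the coefficient of dx_i ∧ dx_j in alpha ∧ beta is (alpha_i * beta_j - alpha_j * beta_i). Collecting: alpha ∧ beta = (3) dx ∧ dy + (-2) dy ∧ dz.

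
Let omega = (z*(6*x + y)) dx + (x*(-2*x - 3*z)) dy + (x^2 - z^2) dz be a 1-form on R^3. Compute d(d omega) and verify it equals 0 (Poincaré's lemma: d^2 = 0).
d(d omega) = 0

Step 1: d omega = sum_{i<j} (∂f_j/∂x_i - ∂f_i/∂x_j) dx_i ∧ dx_j:
  coeff of dx ∧ dy: -4*x - 4*z
  coeff of dx ∧ dz: -4*x - y
  coeff of dy ∧ dz: 3*x
Step 2: Apply d again to each 2-form coefficient. The only possible 3-form in R^3 is dx ∧ dy ∧ dz, with coefficient
  ∂(coeff of dy∧dz)/∂x - ∂(coeff of dx∧dz)/∂y + ∂(coeff of dx∧dy)/∂z
  = ∂/∂x (3*x) - ∂/∂y (-4*x - y) + ∂/∂z (-4*x - 4*z).
Each of these terms simplifies to sums of mixed partials that cancel in pairs. The result is 0 (by equality of mixed partials for smooth functions — Schwarz / Clairaut).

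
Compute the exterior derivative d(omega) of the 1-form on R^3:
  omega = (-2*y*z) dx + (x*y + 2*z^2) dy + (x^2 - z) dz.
d(omega) = (y + 2*z) dx ∧ dy + (2*x + 2*y) dx ∧ dz + (-4*z) dy ∧ dz

For a 1-form omega = sum_i f_i dx_i, the exterior derivative is
  d(omega) = sum_{i < j} (∂f_j/∂x_i - ∂f_i/∂x_j) dx_i ∧ dx_j.
  coefficient of dx ∧ dy: ∂f_2/∂x - ∂f_1/∂y = ∂(x*y + 2*z^2)/∂x - ∂(-2*y*z)/∂y = y + 2*z
  coefficient of dx ∧ dz: ∂f_3/∂x - ∂f_1/∂z = ∂(x^2 - z)/∂x - ∂(-2*y*z)/∂z = 2*x + 2*y
  coefficient of dy ∧ dz: ∂f_3/∂y - ∂f_2/∂z = ∂(x^2 - z)/∂y - ∂(x*y + 2*z^2)/∂z = -4*z
Assembling: d(omega) = (y + 2*z) dx ∧ dy + (2*x + 2*y) dx ∧ dz + (-4*z) dy ∧ dz.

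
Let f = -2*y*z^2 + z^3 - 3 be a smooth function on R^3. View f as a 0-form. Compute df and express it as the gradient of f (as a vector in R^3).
df = (0) dx + (-2*z^2) dy + (z*(-4*y + 3*z)) dz; grad f = (0, -2*z^2, z*(-4*y + 3*z))

For a 0-form f, d f = (∂f/∂x) dx + (∂f/∂y) dy + (∂f/∂z) dz. The components of the vector representation are exactly the entries of grad f in Cartesian coordinates:
  ∂f/∂x = 0
  ∂f/∂y = -2*z^2
  ∂f/∂z = z*(-4*y + 3*z).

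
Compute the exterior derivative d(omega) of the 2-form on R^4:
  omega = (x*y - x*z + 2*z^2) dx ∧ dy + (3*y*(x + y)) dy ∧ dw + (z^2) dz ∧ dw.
d(omega) = (-x + 4*z) dx ∧ dy ∧ dz + (3*y) dx ∧ dy ∧ dw

For a 2-form omega = sum_{i<j} g_{ij} dx_i ∧ dx_j, the exterior derivative is
  d(omega) = sum_{i<j} d(g_{ij}) ∧ dx_i ∧ dx_j = sum_{i<j, k} (∂g_{ij}/∂x_k) dx_k ∧ dx_i ∧ dx_j.
Expand each term, using dx_k ∧ dx_i ∧ dx_j = sgn(permutation) dx_{(a)} ∧ dx_{(b)} ∧ dx_{(c)} with (a < b < c) sorted:
  d(x*y - x*z + 2*z^2) includes (∂/∂z)(x*y - x*z + 2*z^2) dz = (-x + 4*z) dz, which multiplied by dx ∧ dy gives (-x + 4*z) dx ∧ dy ∧ dz
  d(3*y*(x + y)) includes (∂/∂x)(3*y*(x + y)) dx = (3*y) dx, which multiplied by dy ∧ dw gives (3*y) dx ∧ dy ∧ dw
Collecting like 3-forms: d(omega) = (-x + 4*z) dx ∧ dy ∧ dz + (3*y) dx ∧ dy ∧ dw.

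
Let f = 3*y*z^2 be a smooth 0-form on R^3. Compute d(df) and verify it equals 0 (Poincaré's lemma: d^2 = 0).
d(df) = 0

Step 1: df = sum_i (∂f/∂x_i) dx_i = (0) dx + (3*z^2) dy + (6*y*z) dz.
Step 2: Apply d again. Using the 1-form formula, the coefficient of dx ∧ dy in d(df) is ∂^2 f/∂x ∂y - ∂^2 f/∂y ∂x = (0) - (0) = 0 (equality of mixed partials for smooth f).
Similarly for dx ∧ dz and dy ∧ dz — all coefficients vanish. So d(df) = 0.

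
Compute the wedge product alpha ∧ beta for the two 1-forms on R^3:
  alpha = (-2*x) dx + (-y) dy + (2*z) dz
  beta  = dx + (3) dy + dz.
alpha ∧ beta = (-6*x + y) dx ∧ dy + (-2*x - 2*z) dx ∧ dz + (-y - 6*z) dy ∧ dz

Distribute the wedge, using dx_i ∧ dx_j = -dx_j ∧ dx_i and dx_i ∧ dx_i = 0. For each pair (i, j) with i < j, the coefficient of dx_i ∧ dx_j in alpha ∧ beta is (alpha_i * beta_j - alpha_j * beta_i). Collecting: alpha ∧ beta = (-6*x + y) dx ∧ dy + (-2*x - 2*z) dx ∧ dz + (-y - 6*z) dy ∧ dz.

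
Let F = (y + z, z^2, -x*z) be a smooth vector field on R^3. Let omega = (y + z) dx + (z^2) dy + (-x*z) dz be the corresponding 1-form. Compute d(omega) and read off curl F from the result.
d(omega) = (-2*z) dy ∧ dz + (z + 1) dz ∧ dx + (-1) dx ∧ dy; curl F = (-2*z, z + 1, -1)

d omega = sum_{i<j} (∂f_j/∂x_i - ∂f_i/∂x_j) dx_i ∧ dx_j. Under the identification (dy ∧ dz, dz ∧ dx, dx ∧ dy) ↔ (e_x, e_y, e_z), the coefficients are exactly the components of curl F. Compute:
  ∂R/∂y - ∂Q/∂z = (0) - (2*z) = -2*z
  ∂P/∂z - ∂R/∂x = (1) - (-z) = z + 1
  ∂Q/∂x - ∂P/∂y = (0) - (1) = -1.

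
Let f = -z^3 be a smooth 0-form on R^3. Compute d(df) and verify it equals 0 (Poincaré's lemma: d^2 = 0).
d(df) = 0

Step 1: df = sum_i (∂f/∂x_i) dx_i = (0) dx + (0) dy + (-3*z^2) dz.
Step 2: Apply d again. Using the 1-form formula, the coefficient of dx ∧ dy in d(df) is ∂^2 f/∂x ∂y - ∂^2 f/∂y ∂x = (0) - (0) = 0 (equality of mixed partials for smooth f).
Similarly for dx ∧ dz and dy ∧ dz — all coefficients vanish. So d(df) = 0.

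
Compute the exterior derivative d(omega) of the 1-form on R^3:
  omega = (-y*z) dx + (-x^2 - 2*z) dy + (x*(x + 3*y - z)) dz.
d(omega) = (-2*x + z) dx ∧ dy + (2*x + 4*y - z) dx ∧ dz + (3*x + 2) dy ∧ dz

For a 1-form omega = sum_i f_i dx_i, the exterior derivative is
  d(omega) = sum_{i < j} (∂f_j/∂x_i - ∂f_i/∂x_j) dx_i ∧ dx_j.
  coefficient of dx ∧ dy: ∂f_2/∂x - ∂f_1/∂y = ∂(-x^2 - 2*z)/∂x - ∂(-y*z)/∂y = -2*x + z
  coefficient of dx ∧ dz: ∂f_3/∂x - ∂f_1/∂z = ∂(x*(x + 3*y - z))/∂x - ∂(-y*z)/∂z = 2*x + 4*y - z
  coefficient of dy ∧ dz: ∂f_3/∂y - ∂f_2/∂z = ∂(x*(x + 3*y - z))/∂y - ∂(-x^2 - 2*z)/∂z = 3*x + 2
Assembling: d(omega) = (-2*x + z) dx ∧ dy + (2*x + 4*y - z) dx ∧ dz + (3*x + 2) dy ∧ dz.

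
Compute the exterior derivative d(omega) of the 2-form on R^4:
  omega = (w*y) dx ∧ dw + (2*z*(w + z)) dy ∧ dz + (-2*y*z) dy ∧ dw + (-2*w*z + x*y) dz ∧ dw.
d(omega) = (-w) dx ∧ dy ∧ dw + (x + 2*y + 2*z) dy ∧ dz ∧ dw + (y) dx ∧ dz ∧ dw

For a 2-form omega = sum_{i<j} g_{ij} dx_i ∧ dx_j, the exterior derivative is
  d(omega) = sum_{i<j} d(g_{ij}) ∧ dx_i ∧ dx_j = sum_{i<j, k} (∂g_{ij}/∂x_k) dx_k ∧ dx_i ∧ dx_j.
Expand each term, using dx_k ∧ dx_i ∧ dx_j = sgn(permutation) dx_{(a)} ∧ dx_{(b)} ∧ dx_{(c)} with (a < b < c) sorted:
  d(w*y) includes (∂/∂y)(w*y) dy = (w) dy, which multiplied by dx ∧ dw gives (-w) dx ∧ dy ∧ dw
  d(2*z*(w + z)) includes (∂/∂w)(2*z*(w + z)) dw = (2*z) dw, which multiplied by dy ∧ dz gives (2*z) dy ∧ dz ∧ dw
  d(-2*y*z) includes (∂/∂z)(-2*y*z) dz = (-2*y) dz, which multiplied by dy ∧ dw gives (2*y) dy ∧ dz ∧ dw
  d(-2*w*z + x*y) includes (∂/∂x)(-2*w*z + x*y) dx = (y) dx, which multiplied by dz ∧ dw gives (y) dx ∧ dz ∧ dw
  d(-2*w*z + x*y) includes (∂/∂y)(-2*w*z + x*y) dy = (x) dy, which multiplied by dz ∧ dw gives (x) dy ∧ dz ∧ dw
Collecting like 3-forms: d(omega) = (-w) dx ∧ dy ∧ dw + (x + 2*y + 2*z) dy ∧ dz ∧ dw + (y) dx ∧ dz ∧ dw.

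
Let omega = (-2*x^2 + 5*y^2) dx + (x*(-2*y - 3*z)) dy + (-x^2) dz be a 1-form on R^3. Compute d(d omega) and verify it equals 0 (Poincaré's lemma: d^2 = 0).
d(d omega) = 0

Step 1: d omega = sum_{i<j} (∂f_j/∂x_i - ∂f_i/∂x_j) dx_i ∧ dx_j:
  coeff of dx ∧ dy: -12*y - 3*z
  coeff of dx ∧ dz: -2*x
  coeff of dy ∧ dz: 3*x
Step 2: Apply d again to each 2-form coefficient. The only possible 3-form in R^3 is dx ∧ dy ∧ dz, with coefficient
  ∂(coeff of dy∧dz)/∂x - ∂(coeff of dx∧dz)/∂y + ∂(coeff of dx∧dy)/∂z
  = ∂/∂x (3*x) - ∂/∂y (-2*x) + ∂/∂z (-12*y - 3*z).
Each of these terms simplifies to sums of mixed partials that cancel in pairs. The result is 0 (by equality of mixed partials for smooth functions — Schwarz / Clairaut).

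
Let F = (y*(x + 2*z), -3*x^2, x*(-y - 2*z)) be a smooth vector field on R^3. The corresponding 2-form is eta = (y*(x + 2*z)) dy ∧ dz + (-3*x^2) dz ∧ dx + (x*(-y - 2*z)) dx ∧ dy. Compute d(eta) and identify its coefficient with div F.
d(eta) = (-2*x + y) dx ∧ dy ∧ dz; div F = -2*x + y

For a 2-form in R^3 of the form above, applying d gives a 3-form with coefficient ∂P/∂x + ∂Q/∂y + ∂R/∂z:
  ∂P/∂x = y
  ∂Q/∂y = 0
  ∂R/∂z = -2*x
Sum = -2*x + y, which is exactly div F.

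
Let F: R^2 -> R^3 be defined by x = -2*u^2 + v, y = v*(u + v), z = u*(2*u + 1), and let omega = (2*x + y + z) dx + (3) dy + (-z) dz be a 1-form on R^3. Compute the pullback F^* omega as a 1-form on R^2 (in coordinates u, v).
F^* omega = (-4*u^2*v - 10*u^2 - 4*u*v^2 - 8*u*v - u + 3*v) du + (-2*u^2 + u*v + 4*u + v^2 + 8*v) dv

Using F^*(f dg) = (f ∘ F) d(g ∘ F), substitute each coordinate x_i by F_i(u, v) in f_i, and replace dx_i by d F_i = (∂F_i/∂u) du + (∂F_i/∂v) dv.
  For the x component: f_1(F) = -2*u^2 + u*v + u + v^2 + 2*v; d F_1 = (-4*u) du + (1) dv
  For the y component: f_2(F) = 3; d F_2 = (v) du + (u + 2*v) dv
  For the z component: f_3(F) = u*(-2*u - 1); d F_3 = (4*u + 1) du + (0) dv
Combining and collecting du, dv coefficients:
  coeff of du: -4*u^2*v - 10*u^2 - 4*u*v^2 - 8*u*v - u + 3*v
  coeff of dv: -2*u^2 + u*v + 4*u + v^2 + 8*v
F^* omega = (-4*u^2*v - 10*u^2 - 4*u*v^2 - 8*u*v - u + 3*v) du + (-2*u^2 + u*v + 4*u + v^2 + 8*v) dv.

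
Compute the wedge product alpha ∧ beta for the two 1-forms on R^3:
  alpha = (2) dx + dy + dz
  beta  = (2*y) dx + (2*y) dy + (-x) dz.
alpha ∧ beta = (2*y) dx ∧ dy + (-2*x - 2*y) dx ∧ dz + (-x - 2*y) dy ∧ dz

Distribute the wedge, using dx_i ∧ dx_j = -dx_j ∧ dx_i and dx_i ∧ dx_i = 0. For each pair (i, j) with i < j, the coefficient of dx_i ∧ dx_j in alpha ∧ beta is (alpha_i * beta_j - alpha_j * beta_i). Collecting: alpha ∧ beta = (2*y) dx ∧ dy + (-2*x - 2*y) dx ∧ dz + (-x - 2*y) dy ∧ dz.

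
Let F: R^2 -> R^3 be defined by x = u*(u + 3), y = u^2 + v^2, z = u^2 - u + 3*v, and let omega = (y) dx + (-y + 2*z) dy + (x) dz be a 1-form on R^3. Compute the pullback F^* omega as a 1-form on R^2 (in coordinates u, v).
F^* omega = (6*u^3 + 4*u^2 + 12*u*v - 3*u + 3*v^2) du + (2*u^2*v + 3*u^2 - 4*u*v + 9*u - 2*v^3 + 12*v^2) dv

Using F^*(f dg) = (f ∘ F) d(g ∘ F), substitute each coordinate x_i by F_i(u, v) in f_i, and replace dx_i by d F_i = (∂F_i/∂u) du + (∂F_i/∂v) dv.
  For the x component: f_1(F) = u^2 + v^2; d F_1 = (2*u + 3) du + (0) dv
  For the y component: f_2(F) = u^2 - 2*u - v^2 + 6*v; d F_2 = (2*u) du + (2*v) dv
  For the z component: f_3(F) = u*(u + 3); d F_3 = (2*u - 1) du + (3) dv
Combining and collecting du, dv coefficients:
  coeff of du: 6*u^3 + 4*u^2 + 12*u*v - 3*u + 3*v^2
  coeff of dv: 2*u^2*v + 3*u^2 - 4*u*v + 9*u - 2*v^3 + 12*v^2
F^* omega = (6*u^3 + 4*u^2 + 12*u*v - 3*u + 3*v^2) du + (2*u^2*v + 3*u^2 - 4*u*v + 9*u - 2*v^3 + 12*v^2) dv.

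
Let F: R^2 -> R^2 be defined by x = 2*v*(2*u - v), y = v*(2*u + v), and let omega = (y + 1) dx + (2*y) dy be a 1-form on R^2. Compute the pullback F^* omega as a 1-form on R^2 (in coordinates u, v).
F^* omega = (4*v*(4*u*v + 2*v^2 + 1)) du + (16*u^2*v + 8*u*v^2 + 4*u - 4*v) dv

Using F^*(f dg) = (f ∘ F) d(g ∘ F), substitute each coordinate x_i by F_i(u, v) in f_i, and replace dx_i by d F_i = (∂F_i/∂u) du + (∂F_i/∂v) dv.
  For the x component: f_1(F) = 2*u*v + v^2 + 1; d F_1 = (4*v) du + (4*u - 4*v) dv
  For the y component: f_2(F) = 2*v*(2*u + v); d F_2 = (2*v) du + (2*u + 2*v) dv
Combining and collecting du, dv coefficients:
  coeff of du: 4*v*(4*u*v + 2*v^2 + 1)
  coeff of dv: 16*u^2*v + 8*u*v^2 + 4*u - 4*v
F^* omega = (4*v*(4*u*v + 2*v^2 + 1)) du + (16*u^2*v + 8*u*v^2 + 4*u - 4*v) dv.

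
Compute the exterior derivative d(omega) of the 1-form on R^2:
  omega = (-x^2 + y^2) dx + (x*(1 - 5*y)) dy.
d(omega) = (1 - 7*y) dx ∧ dy

For a 1-form omega = sum_i f_i dx_i, the exterior derivative is
  d(omega) = sum_{i < j} (∂f_j/∂x_i - ∂f_i/∂x_j) dx_i ∧ dx_j.
  coefficient of dx ∧ dy: ∂f_2/∂x - ∂f_1/∂y = ∂(x*(1 - 5*y))/∂x - ∂(-x^2 + y^2)/∂y = 1 - 7*y
Assembling: d(omega) = (1 - 7*y) dx ∧ dy.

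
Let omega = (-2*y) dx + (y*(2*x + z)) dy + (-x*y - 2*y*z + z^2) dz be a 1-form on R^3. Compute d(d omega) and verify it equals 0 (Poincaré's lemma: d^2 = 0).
d(d omega) = 0

Step 1: d omega = sum_{i<j} (∂f_j/∂x_i - ∂f_i/∂x_j) dx_i ∧ dx_j:
  coeff of dx ∧ dy: 2*y + 2
  coeff of dx ∧ dz: -y
  coeff of dy ∧ dz: -x - y - 2*z
Step 2: Apply d again to each 2-form coefficient. The only possible 3-form in R^3 is dx ∧ dy ∧ dz, with coefficient
  ∂(coeff of dy∧dz)/∂x - ∂(coeff of dx∧dz)/∂y + ∂(coeff of dx∧dy)/∂z
  = ∂/∂x (-x - y - 2*z) - ∂/∂y (-y) + ∂/∂z (2*y + 2).
Each of these terms simplifies to sums of mixed partials that cancel in pairs. The result is 0 (by equality of mixed partials for smooth functions — Schwarz / Clairaut).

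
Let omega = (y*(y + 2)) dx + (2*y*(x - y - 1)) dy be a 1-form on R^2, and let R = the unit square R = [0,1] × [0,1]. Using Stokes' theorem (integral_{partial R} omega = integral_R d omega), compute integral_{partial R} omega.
integral_(partial R) omega = -2

Stokes: integral_partial_R omega = integral_R d omega with d omega = (∂Q/∂x - ∂P/∂y) dx ∧ dy.
  ∂Q/∂x = 2*y
  ∂P/∂y = 2*y + 2
  integrand = ∂Q/∂x - ∂P/∂y = -2.
Integrating over R: integral_0^1 integral_0^1 (-2) dx dy = -2.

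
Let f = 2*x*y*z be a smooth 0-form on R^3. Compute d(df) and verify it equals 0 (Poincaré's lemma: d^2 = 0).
d(df) = 0

Step 1: df = sum_i (∂f/∂x_i) dx_i = (2*y*z) dx + (2*x*z) dy + (2*x*y) dz.
Step 2: Apply d again. Using the 1-form formula, the coefficient of dx ∧ dy in d(df) is ∂^2 f/∂x ∂y - ∂^2 f/∂y ∂x = (2*z) - (2*z) = 0 (equality of mixed partials for smooth f).
Similarly for dx ∧ dz and dy ∧ dz — all coefficients vanish. So d(df) = 0.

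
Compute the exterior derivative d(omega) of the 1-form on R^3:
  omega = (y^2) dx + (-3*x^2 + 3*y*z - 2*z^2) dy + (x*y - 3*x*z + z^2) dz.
d(omega) = (-6*x - 2*y) dx ∧ dy + (y - 3*z) dx ∧ dz + (x - 3*y + 4*z) dy ∧ dz

For a 1-form omega = sum_i f_i dx_i, the exterior derivative is
  d(omega) = sum_{i < j} (∂f_j/∂x_i - ∂f_i/∂x_j) dx_i ∧ dx_j.
  coefficient of dx ∧ dy: ∂f_2/∂x - ∂f_1/∂y = ∂(-3*x^2 + 3*y*z - 2*z^2)/∂x - ∂(y^2)/∂y = -6*x - 2*y
  coefficient of dx ∧ dz: ∂f_3/∂x - ∂f_1/∂z = ∂(x*y - 3*x*z + z^2)/∂x - ∂(y^2)/∂z = y - 3*z
  coefficient of dy ∧ dz: ∂f_3/∂y - ∂f_2/∂z = ∂(x*y - 3*x*z + z^2)/∂y - ∂(-3*x^2 + 3*y*z - 2*z^2)/∂z = x - 3*y + 4*z
Assembling: d(omega) = (-6*x - 2*y) dx ∧ dy + (y - 3*z) dx ∧ dz + (x - 3*y + 4*z) dy ∧ dz.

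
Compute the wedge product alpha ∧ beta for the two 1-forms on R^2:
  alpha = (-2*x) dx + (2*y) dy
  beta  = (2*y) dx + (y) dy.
alpha ∧ beta = (-2*y*(x + 2*y)) dx ∧ dy

Distribute the wedge, using dx_i ∧ dx_j = -dx_j ∧ dx_i and dx_i ∧ dx_i = 0. For each pair (i, j) with i < j, the coefficient of dx_i ∧ dx_j in alpha ∧ beta is (alpha_i * beta_j - alpha_j * beta_i). Collecting: alpha ∧ beta = (-2*y*(x + 2*y)) dx ∧ dy.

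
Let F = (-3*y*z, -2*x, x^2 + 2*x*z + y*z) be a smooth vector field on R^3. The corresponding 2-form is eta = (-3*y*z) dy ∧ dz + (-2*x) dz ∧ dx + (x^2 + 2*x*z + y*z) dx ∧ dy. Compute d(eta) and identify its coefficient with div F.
d(eta) = (2*x + y) dx ∧ dy ∧ dz; div F = 2*x + y

For a 2-form in R^3 of the form above, applying d gives a 3-form with coefficient ∂P/∂x + ∂Q/∂y + ∂R/∂z:
  ∂P/∂x = 0
  ∂Q/∂y = 0
  ∂R/∂z = 2*x + y
Sum = 2*x + y, which is exactly div F.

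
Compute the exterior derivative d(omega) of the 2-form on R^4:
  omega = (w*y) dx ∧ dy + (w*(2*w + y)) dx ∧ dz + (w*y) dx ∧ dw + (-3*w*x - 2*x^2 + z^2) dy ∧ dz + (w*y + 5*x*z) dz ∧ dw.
d(omega) = (-w + y) dx ∧ dy ∧ dw + (-4*w - 4*x) dx ∧ dy ∧ dz + (4*w + y + 5*z) dx ∧ dz ∧ dw + (w - 3*x) dy ∧ dz ∧ dw

For a 2-form omega = sum_{i<j} g_{ij} dx_i ∧ dx_j, the exterior derivative is
  d(omega) = sum_{i<j} d(g_{ij}) ∧ dx_i ∧ dx_j = sum_{i<j, k} (∂g_{ij}/∂x_k) dx_k ∧ dx_i ∧ dx_j.
Expand each term, using dx_k ∧ dx_i ∧ dx_j = sgn(permutation) dx_{(a)} ∧ dx_{(b)} ∧ dx_{(c)} with (a < b < c) sorted:
  d(w*y) includes (∂/∂w)(w*y) dw = (y) dw, which multiplied by dx ∧ dy gives (y) dx ∧ dy ∧ dw
  d(w*(2*w + y)) includes (∂/∂y)(w*(2*w + y)) dy = (w) dy, which multiplied by dx ∧ dz gives (-w) dx ∧ dy ∧ dz
  d(w*(2*w + y)) includes (∂/∂w)(w*(2*w + y)) dw = (4*w + y) dw, which multiplied by dx ∧ dz gives (4*w + y) dx ∧ dz ∧ dw
  d(w*y) includes (∂/∂y)(w*y) dy = (w) dy, which multiplied by dx ∧ dw gives (-w) dx ∧ dy ∧ dw
  d(-3*w*x - 2*x^2 + z^2) includes (∂/∂x)(-3*w*x - 2*x^2 + z^2) dx = (-3*w - 4*x) dx, which multiplied by dy ∧ dz gives (-3*w - 4*x) dx ∧ dy ∧ dz
  d(-3*w*x - 2*x^2 + z^2) includes (∂/∂w)(-3*w*x - 2*x^2 + z^2) dw = (-3*x) dw, which multiplied by dy ∧ dz gives (-3*x) dy ∧ dz ∧ dw
  d(w*y + 5*x*z) includes (∂/∂x)(w*y + 5*x*z) dx = (5*z) dx, which multiplied by dz ∧ dw gives (5*z) dx ∧ dz ∧ dw
  d(w*y + 5*x*z) includes (∂/∂y)(w*y + 5*x*z) dy = (w) dy, which multiplied by dz ∧ dw gives (w) dy ∧ dz ∧ dw
Collecting like 3-forms: d(omega) = (-w + y) dx ∧ dy ∧ dw + (-4*w - 4*x) dx ∧ dy ∧ dz + (4*w + y + 5*z) dx ∧ dz ∧ dw + (w - 3*x) dy ∧ dz ∧ dw.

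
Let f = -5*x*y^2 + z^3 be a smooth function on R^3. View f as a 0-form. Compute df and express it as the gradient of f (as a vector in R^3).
df = (-5*y^2) dx + (-10*x*y) dy + (3*z^2) dz; grad f = (-5*y^2, -10*x*y, 3*z^2)

For a 0-form f, d f = (∂f/∂x) dx + (∂f/∂y) dy + (∂f/∂z) dz. The components of the vector representation are exactly the entries of grad f in Cartesian coordinates:
  ∂f/∂x = -5*y^2
  ∂f/∂y = -10*x*y
  ∂f/∂z = 3*z^2.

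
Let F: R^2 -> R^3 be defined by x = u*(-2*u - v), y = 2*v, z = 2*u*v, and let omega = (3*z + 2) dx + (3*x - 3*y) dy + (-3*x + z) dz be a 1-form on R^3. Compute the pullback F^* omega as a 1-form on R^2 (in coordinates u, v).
F^* omega = (-12*u^2*v + 4*u*v^2 - 8*u - 2*v) du + (12*u^3 + 4*u^2*v - 12*u^2 - 6*u*v - 2*u - 12*v) dv

Using F^*(f dg) = (f ∘ F) d(g ∘ F), substitute each coordinate x_i by F_i(u, v) in f_i, and replace dx_i by d F_i = (∂F_i/∂u) du + (∂F_i/∂v) dv.
  For the x component: f_1(F) = 6*u*v + 2; d F_1 = (-4*u - v) du + (-u) dv
  For the y component: f_2(F) = -6*u^2 - 3*u*v - 6*v; d F_2 = (0) du + (2) dv
  For the z component: f_3(F) = u*(6*u + 5*v); d F_3 = (2*v) du + (2*u) dv
Combining and collecting du, dv coefficients:
  coeff of du: -12*u^2*v + 4*u*v^2 - 8*u - 2*v
  coeff of dv: 12*u^3 + 4*u^2*v - 12*u^2 - 6*u*v - 2*u - 12*v
F^* omega = (-12*u^2*v + 4*u*v^2 - 8*u - 2*v) du + (12*u^3 + 4*u^2*v - 12*u^2 - 6*u*v - 2*u - 12*v) dv.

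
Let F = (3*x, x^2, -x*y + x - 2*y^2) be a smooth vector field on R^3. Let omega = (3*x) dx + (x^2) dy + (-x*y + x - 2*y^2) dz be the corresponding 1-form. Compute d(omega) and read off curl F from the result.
d(omega) = (-x - 4*y) dy ∧ dz + (y - 1) dz ∧ dx + (2*x) dx ∧ dy; curl F = (-x - 4*y, y - 1, 2*x)

d omega = sum_{i<j} (∂f_j/∂x_i - ∂f_i/∂x_j) dx_i ∧ dx_j. Under the identification (dy ∧ dz, dz ∧ dx, dx ∧ dy) ↔ (e_x, e_y, e_z), the coefficients are exactly the components of curl F. Compute:
  ∂R/∂y - ∂Q/∂z = (-x - 4*y) - (0) = -x - 4*y
  ∂P/∂z - ∂R/∂x = (0) - (1 - y) = y - 1
  ∂Q/∂x - ∂P/∂y = (2*x) - (0) = 2*x.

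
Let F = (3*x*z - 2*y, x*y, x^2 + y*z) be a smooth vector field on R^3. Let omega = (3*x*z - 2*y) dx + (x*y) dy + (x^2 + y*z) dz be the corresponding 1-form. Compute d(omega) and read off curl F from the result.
d(omega) = (z) dy ∧ dz + (x) dz ∧ dx + (y + 2) dx ∧ dy; curl F = (z, x, y + 2)

d omega = sum_{i<j} (∂f_j/∂x_i - ∂f_i/∂x_j) dx_i ∧ dx_j. Under the identification (dy ∧ dz, dz ∧ dx, dx ∧ dy) ↔ (e_x, e_y, e_z), the coefficients are exactly the components of curl F. Compute:
  ∂R/∂y - ∂Q/∂z = (z) - (0) = z
  ∂P/∂z - ∂R/∂x = (3*x) - (2*x) = x
  ∂Q/∂x - ∂P/∂y = (y) - (-2) = y + 2.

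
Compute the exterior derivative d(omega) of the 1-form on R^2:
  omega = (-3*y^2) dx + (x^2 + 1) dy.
d(omega) = (2*x + 6*y) dx ∧ dy

For a 1-form omega = sum_i f_i dx_i, the exterior derivative is
  d(omega) = sum_{i < j} (∂f_j/∂x_i - ∂f_i/∂x_j) dx_i ∧ dx_j.
  coefficient of dx ∧ dy: ∂f_2/∂x - ∂f_1/∂y = ∂(x^2 + 1)/∂x - ∂(-3*y^2)/∂y = 2*x + 6*y
Assembling: d(omega) = (2*x + 6*y) dx ∧ dy.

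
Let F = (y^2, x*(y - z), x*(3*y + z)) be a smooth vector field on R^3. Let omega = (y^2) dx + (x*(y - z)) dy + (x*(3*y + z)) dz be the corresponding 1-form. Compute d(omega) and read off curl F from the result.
d(omega) = (4*x) dy ∧ dz + (-3*y - z) dz ∧ dx + (-y - z) dx ∧ dy; curl F = (4*x, -3*y - z, -y - z)

d omega = sum_{i<j} (∂f_j/∂x_i - ∂f_i/∂x_j) dx_i ∧ dx_j. Under the identification (dy ∧ dz, dz ∧ dx, dx ∧ dy) ↔ (e_x, e_y, e_z), the coefficients are exactly the components of curl F. Compute:
  ∂R/∂y - ∂Q/∂z = (3*x) - (-x) = 4*x
  ∂P/∂z - ∂R/∂x = (0) - (3*y + z) = -3*y - z
  ∂Q/∂x - ∂P/∂y = (y - z) - (2*y) = -y - z.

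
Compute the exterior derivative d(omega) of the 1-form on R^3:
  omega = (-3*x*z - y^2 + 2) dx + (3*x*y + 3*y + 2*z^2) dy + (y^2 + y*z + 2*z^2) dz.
d(omega) = (5*y) dx ∧ dy + (3*x) dx ∧ dz + (2*y - 3*z) dy ∧ dz

For a 1-form omega = sum_i f_i dx_i, the exterior derivative is
  d(omega) = sum_{i < j} (∂f_j/∂x_i - ∂f_i/∂x_j) dx_i ∧ dx_j.
  coefficient of dx ∧ dy: ∂f_2/∂x - ∂f_1/∂y = ∂(3*x*y + 3*y + 2*z^2)/∂x - ∂(-3*x*z - y^2 + 2)/∂y = 5*y
  coefficient of dx ∧ dz: ∂f_3/∂x - ∂f_1/∂z = ∂(y^2 + y*z + 2*z^2)/∂x - ∂(-3*x*z - y^2 + 2)/∂z = 3*x
  coefficient of dy ∧ dz: ∂f_3/∂y - ∂f_2/∂z = ∂(y^2 + y*z + 2*z^2)/∂y - ∂(3*x*y + 3*y + 2*z^2)/∂z = 2*y - 3*z
Assembling: d(omega) = (5*y) dx ∧ dy + (3*x) dx ∧ dz + (2*y - 3*z) dy ∧ dz.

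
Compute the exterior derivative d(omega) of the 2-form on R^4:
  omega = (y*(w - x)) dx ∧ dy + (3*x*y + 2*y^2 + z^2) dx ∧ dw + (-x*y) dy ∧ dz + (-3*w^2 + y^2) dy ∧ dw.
d(omega) = (-3*x - 3*y) dx ∧ dy ∧ dw + (-2*z) dx ∧ dz ∧ dw + (-y) dx ∧ dy ∧ dz

For a 2-form omega = sum_{i<j} g_{ij} dx_i ∧ dx_j, the exterior derivative is
  d(omega) = sum_{i<j} d(g_{ij}) ∧ dx_i ∧ dx_j = sum_{i<j, k} (∂g_{ij}/∂x_k) dx_k ∧ dx_i ∧ dx_j.
Expand each term, using dx_k ∧ dx_i ∧ dx_j = sgn(permutation) dx_{(a)} ∧ dx_{(b)} ∧ dx_{(c)} with (a < b < c) sorted:
  d(y*(w - x)) includes (∂/∂w)(y*(w - x)) dw = (y) dw, which multiplied by dx ∧ dy gives (y) dx ∧ dy ∧ dw
  d(3*x*y + 2*y^2 + z^2) includes (∂/∂y)(3*x*y + 2*y^2 + z^2) dy = (3*x + 4*y) dy, which multiplied by dx ∧ dw gives (-3*x - 4*y) dx ∧ dy ∧ dw
  d(3*x*y + 2*y^2 + z^2) includes (∂/∂z)(3*x*y + 2*y^2 + z^2) dz = (2*z) dz, which multiplied by dx ∧ dw gives (-2*z) dx ∧ dz ∧ dw
  d(-x*y) includes (∂/∂x)(-x*y) dx = (-y) dx, which multiplied by dy ∧ dz gives (-y) dx ∧ dy ∧ dz
Collecting like 3-forms: d(omega) = (-3*x - 3*y) dx ∧ dy ∧ dw + (-2*z) dx ∧ dz ∧ dw + (-y) dx ∧ dy ∧ dz.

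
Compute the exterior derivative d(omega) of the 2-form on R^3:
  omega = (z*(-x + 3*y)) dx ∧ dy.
d(omega) = (-x + 3*y) dx ∧ dy ∧ dz

For a 2-form omega = sum_{i<j} g_{ij} dx_i ∧ dx_j, the exterior derivative is
  d(omega) = sum_{i<j} d(g_{ij}) ∧ dx_i ∧ dx_j = sum_{i<j, k} (∂g_{ij}/∂x_k) dx_k ∧ dx_i ∧ dx_j.
Expand each term, using dx_k ∧ dx_i ∧ dx_j = sgn(permutation) dx_{(a)} ∧ dx_{(b)} ∧ dx_{(c)} with (a < b < c) sorted:
  d(z*(-x + 3*y)) includes (∂/∂z)(z*(-x + 3*y)) dz = (-x + 3*y) dz, which multiplied by dx ∧ dy gives (-x + 3*y) dx ∧ dy ∧ dz
Collecting like 3-forms: d(omega) = (-x + 3*y) dx ∧ dy ∧ dz.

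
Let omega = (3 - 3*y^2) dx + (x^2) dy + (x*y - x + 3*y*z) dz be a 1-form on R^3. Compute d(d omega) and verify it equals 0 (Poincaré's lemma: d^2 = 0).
d(d omega) = 0

Step 1: d omega = sum_{i<j} (∂f_j/∂x_i - ∂f_i/∂x_j) dx_i ∧ dx_j:
  coeff of dx ∧ dy: 2*x + 6*y
  coeff of dx ∧ dz: y - 1
  coeff of dy ∧ dz: x + 3*z
Step 2: Apply d again to each 2-form coefficient. The only possible 3-form in R^3 is dx ∧ dy ∧ dz, with coefficient
  ∂(coeff of dy∧dz)/∂x - ∂(coeff of dx∧dz)/∂y + ∂(coeff of dx∧dy)/∂z
  = ∂/∂x (x + 3*z) - ∂/∂y (y - 1) + ∂/∂z (2*x + 6*y).
Each of these terms simplifies to sums of mixed partials that cancel in pairs. The result is 0 (by equality of mixed partials for smooth functions — Schwarz / Clairaut).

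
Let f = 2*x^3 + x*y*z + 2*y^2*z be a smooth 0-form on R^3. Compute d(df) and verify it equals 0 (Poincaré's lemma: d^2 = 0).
d(df) = 0

Step 1: df = sum_i (∂f/∂x_i) dx_i = (6*x^2 + y*z) dx + (z*(x + 4*y)) dy + (y*(x + 2*y)) dz.
Step 2: Apply d again. Using the 1-form formula, the coefficient of dx ∧ dy in d(df) is ∂^2 f/∂x ∂y - ∂^2 f/∂y ∂x = (z) - (z) = 0 (equality of mixed partials for smooth f).
Similarly for dx ∧ dz and dy ∧ dz — all coefficients vanish. So d(df) = 0.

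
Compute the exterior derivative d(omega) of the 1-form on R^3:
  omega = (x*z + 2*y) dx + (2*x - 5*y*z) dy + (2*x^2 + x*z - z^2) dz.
d(omega) = (3*x + z) dx ∧ dz + (5*y) dy ∧ dz

For a 1-form omega = sum_i f_i dx_i, the exterior derivative is
  d(omega) = sum_{i < j} (∂f_j/∂x_i - ∂f_i/∂x_j) dx_i ∧ dx_j.
  coefficient of dx ∧ dz: ∂f_3/∂x - ∂f_1/∂z = ∂(2*x^2 + x*z - z^2)/∂x - ∂(x*z + 2*y)/∂z = 3*x + z
  coefficient of dy ∧ dz: ∂f_3/∂y - ∂f_2/∂z = ∂(2*x^2 + x*z - z^2)/∂y - ∂(2*x - 5*y*z)/∂z = 5*y
Assembling: d(omega) = (3*x + z) dx ∧ dz + (5*y) dy ∧ dz.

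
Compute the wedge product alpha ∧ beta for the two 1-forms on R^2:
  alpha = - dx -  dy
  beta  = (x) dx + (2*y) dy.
alpha ∧ beta = (x - 2*y) dx ∧ dy

Distribute the wedge, using dx_i ∧ dx_j = -dx_j ∧ dx_i and dx_i ∧ dx_i = 0. For each pair (i, j) with i < j, the coefficient of dx_i ∧ dx_j in alpha ∧ beta is (alpha_i * beta_j - alpha_j * beta_i). Collecting: alpha ∧ beta = (x - 2*y) dx ∧ dy.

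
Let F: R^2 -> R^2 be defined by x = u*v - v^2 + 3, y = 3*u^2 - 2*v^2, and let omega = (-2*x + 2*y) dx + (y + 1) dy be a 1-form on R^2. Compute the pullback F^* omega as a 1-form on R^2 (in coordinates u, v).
F^* omega = (18*u^3 + 6*u^2*v - 14*u*v^2 + 6*u - 2*v^3 - 6*v) du + (6*u^3 - 26*u^2*v + 2*u*v^2 - 6*u + 12*v^3 + 8*v) dv

Using F^*(f dg) = (f ∘ F) d(g ∘ F), substitute each coordinate x_i by F_i(u, v) in f_i, and replace dx_i by d F_i = (∂F_i/∂u) du + (∂F_i/∂v) dv.
  For the x component: f_1(F) = 6*u^2 - 2*u*v - 2*v^2 - 6; d F_1 = (v) du + (u - 2*v) dv
  For the y component: f_2(F) = 3*u^2 - 2*v^2 + 1; d F_2 = (6*u) du + (-4*v) dv
Combining and collecting du, dv coefficients:
  coeff of du: 18*u^3 + 6*u^2*v - 14*u*v^2 + 6*u - 2*v^3 - 6*v
  coeff of dv: 6*u^3 - 26*u^2*v + 2*u*v^2 - 6*u + 12*v^3 + 8*v
F^* omega = (18*u^3 + 6*u^2*v - 14*u*v^2 + 6*u - 2*v^3 - 6*v) du + (6*u^3 - 26*u^2*v + 2*u*v^2 - 6*u + 12*v^3 + 8*v) dv.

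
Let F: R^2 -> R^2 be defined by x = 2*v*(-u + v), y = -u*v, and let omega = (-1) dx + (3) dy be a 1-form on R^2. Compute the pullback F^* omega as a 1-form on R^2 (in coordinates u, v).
F^* omega = (-v) du + (-u - 4*v) dv

Using F^*(f dg) = (f ∘ F) d(g ∘ F), substitute each coordinate x_i by F_i(u, v) in f_i, and replace dx_i by d F_i = (∂F_i/∂u) du + (∂F_i/∂v) dv.
  For the x component: f_1(F) = -1; d F_1 = (-2*v) du + (-2*u + 4*v) dv
  For the y component: f_2(F) = 3; d F_2 = (-v) du + (-u) dv
Combining and collecting du, dv coefficients:
  coeff of du: -v
  coeff of dv: -u - 4*v
F^* omega = (-v) du + (-u - 4*v) dv.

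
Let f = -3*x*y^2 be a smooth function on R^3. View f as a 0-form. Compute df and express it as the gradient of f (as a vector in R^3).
df = (-3*y^2) dx + (-6*x*y) dy + (0) dz; grad f = (-3*y^2, -6*x*y, 0)

For a 0-form f, d f = (∂f/∂x) dx + (∂f/∂y) dy + (∂f/∂z) dz. The components of the vector representation are exactly the entries of grad f in Cartesian coordinates:
  ∂f/∂x = -3*y^2
  ∂f/∂y = -6*x*y
  ∂f/∂z = 0.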